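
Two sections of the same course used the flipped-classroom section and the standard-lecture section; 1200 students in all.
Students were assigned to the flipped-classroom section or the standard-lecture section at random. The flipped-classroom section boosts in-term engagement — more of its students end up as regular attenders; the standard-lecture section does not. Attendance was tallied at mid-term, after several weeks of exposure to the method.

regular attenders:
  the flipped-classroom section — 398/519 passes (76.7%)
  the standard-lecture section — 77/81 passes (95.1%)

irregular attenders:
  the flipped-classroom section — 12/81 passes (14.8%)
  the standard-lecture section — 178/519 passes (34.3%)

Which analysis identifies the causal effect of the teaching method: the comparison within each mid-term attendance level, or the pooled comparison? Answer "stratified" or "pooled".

Mid-term attendance here is a post-treatment variable shaped by the teaching method; conditioning on it would introduce bias rather than remove it. The overall comparison is the causal one.
Pooled: the flipped-classroom section 68.3% vs the standard-lecture section 42.5%; the flipped-classroom section is higher overall.

pooled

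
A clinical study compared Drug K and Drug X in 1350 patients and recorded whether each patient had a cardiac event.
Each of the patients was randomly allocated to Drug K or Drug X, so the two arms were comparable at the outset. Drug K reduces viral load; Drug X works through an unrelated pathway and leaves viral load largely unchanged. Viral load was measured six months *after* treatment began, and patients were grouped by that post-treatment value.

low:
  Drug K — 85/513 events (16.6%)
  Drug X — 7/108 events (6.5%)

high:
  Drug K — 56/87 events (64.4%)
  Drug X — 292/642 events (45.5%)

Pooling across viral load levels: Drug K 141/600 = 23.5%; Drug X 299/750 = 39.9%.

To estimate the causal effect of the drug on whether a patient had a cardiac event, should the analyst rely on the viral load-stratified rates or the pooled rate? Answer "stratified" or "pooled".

pooled

Viral load lies on the pathway drug → viral load → outcome, so adjusting for it blocks the indirect effect. For the total causal effect of drug, use the unadjusted pooled rates.
Pooled: Drug K 23.5% vs Drug X 39.9%; Drug K is lower overall.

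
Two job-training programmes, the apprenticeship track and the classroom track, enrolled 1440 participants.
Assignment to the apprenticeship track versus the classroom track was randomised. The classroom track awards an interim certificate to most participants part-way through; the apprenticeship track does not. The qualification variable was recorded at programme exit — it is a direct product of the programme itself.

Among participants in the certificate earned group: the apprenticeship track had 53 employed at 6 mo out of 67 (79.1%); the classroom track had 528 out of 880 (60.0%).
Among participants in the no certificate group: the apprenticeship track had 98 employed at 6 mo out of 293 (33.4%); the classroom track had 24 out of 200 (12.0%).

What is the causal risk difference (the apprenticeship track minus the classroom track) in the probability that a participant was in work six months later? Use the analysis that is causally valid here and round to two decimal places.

The qualification attained during the programme-specific comparison favours the apprenticeship track throughout, but the pooled figures favour the classroom track. The question is whether to condition on qualification attained during the programme.
Qualification attained during the programme is recorded after the programme and is itself shifted by it — it sits on the causal path from programme to outcome. Conditioning on a mediator would strip out part of the effect we want; the pooled comparison gives the total causal effect.
The causal difference is the pooled difference: 0.419 − 0.511 = -0.092.

-0.09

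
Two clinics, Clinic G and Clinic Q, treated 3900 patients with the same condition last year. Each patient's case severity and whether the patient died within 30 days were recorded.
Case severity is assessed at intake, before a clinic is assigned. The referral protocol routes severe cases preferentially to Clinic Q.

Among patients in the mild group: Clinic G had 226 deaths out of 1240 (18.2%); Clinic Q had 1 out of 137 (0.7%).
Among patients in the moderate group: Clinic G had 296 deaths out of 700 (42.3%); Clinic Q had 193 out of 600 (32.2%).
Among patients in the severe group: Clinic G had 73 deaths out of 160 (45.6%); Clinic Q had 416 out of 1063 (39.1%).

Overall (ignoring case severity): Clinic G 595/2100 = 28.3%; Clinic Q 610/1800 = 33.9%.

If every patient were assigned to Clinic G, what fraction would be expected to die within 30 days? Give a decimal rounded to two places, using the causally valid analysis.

Case severity satisfies the back-door criterion: it is not a descendant of the clinic, and it blocks the spurious path from clinic to outcome. Adjusting for it (i.e., using the within-case severity rates) gives the causal effect.
Standardising Clinic G to the population case severity mix: 0.353·226/1240 + 0.333·296/700 + 0.314·73/160 = 0.348.

0.35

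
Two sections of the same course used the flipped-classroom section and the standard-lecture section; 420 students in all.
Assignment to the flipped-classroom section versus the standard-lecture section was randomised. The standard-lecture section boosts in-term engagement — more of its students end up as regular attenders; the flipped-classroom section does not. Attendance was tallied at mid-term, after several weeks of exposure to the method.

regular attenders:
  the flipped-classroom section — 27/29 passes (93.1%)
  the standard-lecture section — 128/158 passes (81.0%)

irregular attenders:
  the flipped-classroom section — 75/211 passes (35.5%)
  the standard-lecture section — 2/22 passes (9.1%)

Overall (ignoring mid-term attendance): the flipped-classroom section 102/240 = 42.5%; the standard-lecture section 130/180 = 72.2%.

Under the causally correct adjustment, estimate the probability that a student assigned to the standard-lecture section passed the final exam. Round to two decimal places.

Mid-term attendance here is a post-treatment variable shaped by the teaching method; conditioning on it would introduce bias rather than remove it. The overall comparison is the causal one.
So P(outcome | do(the standard-lecture section)) is just the pooled rate for the standard-lecture section: 130/180 = 0.722.

0.72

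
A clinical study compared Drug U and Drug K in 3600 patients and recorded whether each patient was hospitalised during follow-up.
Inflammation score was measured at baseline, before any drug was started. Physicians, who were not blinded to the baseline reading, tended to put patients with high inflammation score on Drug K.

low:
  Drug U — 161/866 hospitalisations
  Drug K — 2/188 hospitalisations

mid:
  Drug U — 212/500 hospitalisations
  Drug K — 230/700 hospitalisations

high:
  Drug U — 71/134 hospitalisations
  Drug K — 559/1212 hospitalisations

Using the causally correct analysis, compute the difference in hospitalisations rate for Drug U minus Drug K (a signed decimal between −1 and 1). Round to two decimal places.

+0.11

Drug K is lower inside every inflammation score stratum but Drug U is lower in aggregate. Whether to stratify depends on how inflammation score relates to the drug.
Nothing the drug does changes inflammation score; the imbalance is an allocation artefact. With inflammation score also predicting the outcome, the pooled figure is confounded, and the within-stratum comparison is the causal one.
Adjusting over the population distribution of inflammation score: 0.293·(0.186−0.011) + 0.333·(0.424−0.329) + 0.374·(0.530−0.461) = +0.109.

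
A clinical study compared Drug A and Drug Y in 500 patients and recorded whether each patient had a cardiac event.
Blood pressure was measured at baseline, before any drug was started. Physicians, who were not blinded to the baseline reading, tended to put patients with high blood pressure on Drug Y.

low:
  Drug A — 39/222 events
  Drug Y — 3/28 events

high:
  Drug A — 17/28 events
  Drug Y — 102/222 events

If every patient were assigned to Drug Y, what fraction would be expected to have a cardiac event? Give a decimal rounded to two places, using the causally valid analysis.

Blood pressure is set before the drug has any effect — it is not caused by the drug — and it independently drives the outcome. That makes it a confounder, so the causal comparison is within blood pressure levels.
Standardising Drug Y to the population blood pressure mix: 0.500·3/28 + 0.500·102/222 = 0.283.

0.28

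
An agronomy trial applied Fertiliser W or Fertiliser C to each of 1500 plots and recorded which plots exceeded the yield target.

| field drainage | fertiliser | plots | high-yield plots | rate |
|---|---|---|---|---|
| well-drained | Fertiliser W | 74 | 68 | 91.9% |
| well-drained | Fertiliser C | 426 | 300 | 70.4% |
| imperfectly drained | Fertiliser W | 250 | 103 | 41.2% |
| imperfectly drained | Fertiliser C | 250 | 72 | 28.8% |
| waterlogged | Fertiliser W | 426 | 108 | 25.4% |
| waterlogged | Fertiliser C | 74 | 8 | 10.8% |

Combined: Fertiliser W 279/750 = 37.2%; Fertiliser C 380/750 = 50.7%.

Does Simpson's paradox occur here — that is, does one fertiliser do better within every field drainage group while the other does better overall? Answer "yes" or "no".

yes

Within each field drainage level (well-drained 91.9% vs 70.4%; imperfectly drained 41.2% vs 28.8%; waterlogged 25.4% vs 10.8%), Fertiliser W has the higher rate every time. Pooled: 37.2% vs 50.7% — Fertiliser C has the higher rate overall. The two comparisons disagree.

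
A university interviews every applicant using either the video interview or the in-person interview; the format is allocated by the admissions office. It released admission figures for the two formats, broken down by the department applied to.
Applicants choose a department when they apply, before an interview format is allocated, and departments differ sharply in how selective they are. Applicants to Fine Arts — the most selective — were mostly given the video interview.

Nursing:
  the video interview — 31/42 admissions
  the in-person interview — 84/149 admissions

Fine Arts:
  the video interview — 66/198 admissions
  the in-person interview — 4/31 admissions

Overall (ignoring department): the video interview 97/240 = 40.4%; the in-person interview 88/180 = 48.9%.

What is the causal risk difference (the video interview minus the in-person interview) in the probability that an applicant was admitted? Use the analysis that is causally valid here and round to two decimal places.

Within every department level the video interview has the higher rate, yet pooled the in-person interview does — Simpson's reversal.
Department differs across interview formats for reasons unrelated to any effect of the interview format itself, and it separately predicts the outcome — a classic confounder. We must compare within department levels.
Adjusting over the population distribution of department: 0.455·(0.738−0.564) + 0.545·(0.333−0.129) = +0.191.

+0.19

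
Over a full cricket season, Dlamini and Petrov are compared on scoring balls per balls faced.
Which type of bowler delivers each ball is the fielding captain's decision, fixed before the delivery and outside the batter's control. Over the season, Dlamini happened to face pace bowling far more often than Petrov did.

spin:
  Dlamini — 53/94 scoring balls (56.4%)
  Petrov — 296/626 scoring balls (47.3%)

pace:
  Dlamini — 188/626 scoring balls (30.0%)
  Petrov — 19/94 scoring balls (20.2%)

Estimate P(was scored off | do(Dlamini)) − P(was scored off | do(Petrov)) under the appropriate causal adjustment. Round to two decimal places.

Within every bowling type level Dlamini has the higher rate, yet pooled Petrov does — Simpson's reversal.
Bowling type is set before the player has any effect — it is not caused by the player — and it independently drives the outcome. That makes it a confounder, so the causal comparison is within bowling type levels.
Adjusting over the population distribution of bowling type: 0.500·(0.564−0.473) + 0.500·(0.300−0.202) = +0.095.

+0.09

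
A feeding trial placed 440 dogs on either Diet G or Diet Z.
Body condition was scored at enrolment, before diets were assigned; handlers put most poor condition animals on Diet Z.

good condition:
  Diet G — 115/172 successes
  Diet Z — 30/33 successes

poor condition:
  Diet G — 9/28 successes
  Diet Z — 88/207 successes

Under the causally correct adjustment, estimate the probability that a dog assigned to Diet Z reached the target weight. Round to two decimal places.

0.65

The starting body condition-specific comparison favours Diet Z throughout, but the pooled figures favour Diet G. The question is whether to condition on starting body condition.
Starting body condition is set before the diet has any effect — it is not caused by the diet — and it independently drives the outcome. That makes it a confounder, so the causal comparison is within starting body condition levels.
Standardising Diet Z to the population starting body condition mix: 0.466·30/33 + 0.534·88/207 = 0.651.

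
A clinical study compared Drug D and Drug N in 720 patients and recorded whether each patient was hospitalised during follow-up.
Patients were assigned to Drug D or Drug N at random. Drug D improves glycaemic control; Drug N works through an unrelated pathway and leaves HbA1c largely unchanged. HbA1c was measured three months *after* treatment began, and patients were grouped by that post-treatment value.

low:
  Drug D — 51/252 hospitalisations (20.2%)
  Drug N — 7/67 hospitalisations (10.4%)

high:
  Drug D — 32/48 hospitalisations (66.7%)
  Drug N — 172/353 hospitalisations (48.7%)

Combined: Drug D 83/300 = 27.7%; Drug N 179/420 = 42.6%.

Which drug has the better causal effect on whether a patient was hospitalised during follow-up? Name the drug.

Drug D

HbA1c is downstream of the drug. One should not condition on a consequence of treatment, so the overall rates are the right comparison.
Pooled: Drug D 27.7% vs Drug N 42.6%; Drug D is lower overall.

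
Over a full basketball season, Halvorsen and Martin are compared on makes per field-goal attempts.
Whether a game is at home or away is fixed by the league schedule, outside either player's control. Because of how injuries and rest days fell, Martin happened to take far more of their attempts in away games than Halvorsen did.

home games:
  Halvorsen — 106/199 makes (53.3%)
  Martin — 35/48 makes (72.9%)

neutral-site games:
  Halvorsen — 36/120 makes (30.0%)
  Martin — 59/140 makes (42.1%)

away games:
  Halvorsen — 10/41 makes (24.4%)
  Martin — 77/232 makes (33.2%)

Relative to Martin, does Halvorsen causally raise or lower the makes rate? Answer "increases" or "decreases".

decreases

Since game venue is a pre-existing factor (not a product of the player) and it affects the outcome on its own, it is a confounder. The stratified rates, not the pooled rate, identify the causal effect.
Within each level — home games: 53.3% vs 72.9%; neutral-site games: 30.0% vs 42.1%; away games: 24.4% vs 33.2% — Martin is higher every time.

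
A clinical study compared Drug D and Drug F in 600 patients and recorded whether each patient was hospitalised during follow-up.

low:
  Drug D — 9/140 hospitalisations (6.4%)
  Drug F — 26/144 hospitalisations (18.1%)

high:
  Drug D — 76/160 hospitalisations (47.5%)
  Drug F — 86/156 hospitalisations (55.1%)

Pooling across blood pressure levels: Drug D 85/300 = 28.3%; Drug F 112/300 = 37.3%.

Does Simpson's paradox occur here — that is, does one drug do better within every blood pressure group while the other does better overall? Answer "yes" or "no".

Within each blood pressure level (low 6.4% vs 18.1%; high 47.5% vs 55.1%), Drug D has the lower rate every time. Pooled: 28.3% vs 37.3% — Drug D has the lower rate overall. They agree.

no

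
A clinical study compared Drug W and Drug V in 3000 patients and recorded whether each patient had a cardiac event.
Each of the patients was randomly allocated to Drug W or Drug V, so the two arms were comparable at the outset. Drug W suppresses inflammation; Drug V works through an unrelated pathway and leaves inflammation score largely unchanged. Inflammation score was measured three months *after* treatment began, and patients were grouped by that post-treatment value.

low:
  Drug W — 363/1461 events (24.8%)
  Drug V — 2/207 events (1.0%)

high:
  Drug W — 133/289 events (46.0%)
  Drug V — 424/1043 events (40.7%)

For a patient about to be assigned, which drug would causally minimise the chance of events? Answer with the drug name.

Drug W

Inflammation score is recorded after the drug and is itself shifted by it — it sits on the causal path from drug to outcome. Conditioning on a mediator would strip out part of the effect we want; the pooled comparison gives the total causal effect.
Pooled: Drug W 28.3% vs Drug V 34.1%; Drug W is lower overall.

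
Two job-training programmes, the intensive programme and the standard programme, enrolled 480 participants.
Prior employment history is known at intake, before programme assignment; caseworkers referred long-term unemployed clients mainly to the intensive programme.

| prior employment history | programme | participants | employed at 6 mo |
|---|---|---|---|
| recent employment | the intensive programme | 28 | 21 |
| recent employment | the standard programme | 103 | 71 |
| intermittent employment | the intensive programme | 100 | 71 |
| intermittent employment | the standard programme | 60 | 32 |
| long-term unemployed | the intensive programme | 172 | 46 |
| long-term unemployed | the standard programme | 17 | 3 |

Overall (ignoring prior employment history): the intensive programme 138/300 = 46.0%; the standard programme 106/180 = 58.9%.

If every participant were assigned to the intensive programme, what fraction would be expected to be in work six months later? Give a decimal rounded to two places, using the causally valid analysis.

The stratified and pooled comparisons disagree (the intensive programme wins within each prior employment history; the standard programme wins overall), so the answer turns on the causal role of prior employment history.
Prior employment history differs across programmes for reasons unrelated to any effect of the programme itself, and it separately predicts the outcome — a classic confounder. We must compare within prior employment history levels.
Standardising the intensive programme to the population prior employment history mix: 0.273·21/28 + 0.333·71/100 + 0.394·46/172 = 0.547.

0.55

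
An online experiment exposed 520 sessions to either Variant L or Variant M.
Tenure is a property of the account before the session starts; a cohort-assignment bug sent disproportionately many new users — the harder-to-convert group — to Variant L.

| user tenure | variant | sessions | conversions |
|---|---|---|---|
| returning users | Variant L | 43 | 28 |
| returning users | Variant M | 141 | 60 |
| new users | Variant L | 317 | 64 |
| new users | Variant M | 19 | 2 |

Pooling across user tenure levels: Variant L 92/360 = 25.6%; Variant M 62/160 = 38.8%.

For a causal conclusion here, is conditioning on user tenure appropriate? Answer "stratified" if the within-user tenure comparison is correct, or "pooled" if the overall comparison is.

stratified

User tenure is set before the variant has any effect — it is not caused by the variant — and it independently drives the outcome. That makes it a confounder, so the causal comparison is within user tenure levels.
Within each level — returning users: 65.1% vs 42.6%; new users: 20.2% vs 10.5% — Variant L is higher every time.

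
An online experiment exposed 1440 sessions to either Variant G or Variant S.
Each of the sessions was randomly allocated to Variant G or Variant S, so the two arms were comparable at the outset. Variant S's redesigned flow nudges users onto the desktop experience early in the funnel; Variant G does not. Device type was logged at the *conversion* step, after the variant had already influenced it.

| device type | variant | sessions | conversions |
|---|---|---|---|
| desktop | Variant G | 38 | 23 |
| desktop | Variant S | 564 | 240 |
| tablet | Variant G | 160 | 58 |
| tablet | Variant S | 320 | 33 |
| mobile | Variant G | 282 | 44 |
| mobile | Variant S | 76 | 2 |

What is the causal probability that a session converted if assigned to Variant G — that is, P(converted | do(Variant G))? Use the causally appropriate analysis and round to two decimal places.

0.26

Variant G is higher inside every device type stratum but Variant S is higher in aggregate. Whether to stratify depends on how device type relates to the variant.
Device type is downstream of the variant. One should not condition on a consequence of treatment, so the overall rates are the right comparison.
So P(outcome | do(Variant G)) is just the pooled rate for Variant G: 125/480 = 0.260.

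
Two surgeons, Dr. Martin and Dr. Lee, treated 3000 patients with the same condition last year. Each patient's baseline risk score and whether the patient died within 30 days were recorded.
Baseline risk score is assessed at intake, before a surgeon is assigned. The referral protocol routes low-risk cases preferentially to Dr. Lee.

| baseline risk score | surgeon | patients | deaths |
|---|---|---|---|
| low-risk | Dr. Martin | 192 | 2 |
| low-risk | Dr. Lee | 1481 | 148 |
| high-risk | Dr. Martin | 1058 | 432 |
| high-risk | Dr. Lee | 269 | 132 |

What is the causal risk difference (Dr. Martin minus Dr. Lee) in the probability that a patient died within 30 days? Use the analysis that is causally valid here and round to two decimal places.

-0.09

Nothing the surgeon does changes baseline risk score; the imbalance is an allocation artefact. With baseline risk score also predicting the outcome, the pooled figure is confounded, and the within-stratum comparison is the causal one.
Adjusting over the population distribution of baseline risk score: 0.558·(0.010−0.100) + 0.442·(0.408−0.491) = -0.086.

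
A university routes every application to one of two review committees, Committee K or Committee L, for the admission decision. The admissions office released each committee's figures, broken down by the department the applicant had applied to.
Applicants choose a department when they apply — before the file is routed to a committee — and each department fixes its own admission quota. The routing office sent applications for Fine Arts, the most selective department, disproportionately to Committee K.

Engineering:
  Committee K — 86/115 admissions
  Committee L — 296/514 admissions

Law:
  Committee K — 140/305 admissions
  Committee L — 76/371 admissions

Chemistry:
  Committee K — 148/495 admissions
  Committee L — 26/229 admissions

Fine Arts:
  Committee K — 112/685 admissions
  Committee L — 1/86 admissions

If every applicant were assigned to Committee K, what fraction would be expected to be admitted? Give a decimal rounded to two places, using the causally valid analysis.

Committee K is higher inside every department stratum but Committee L is higher in aggregate. Whether to stratify depends on how department relates to the review committee.
The imbalance in department arose from how applicants were allocated, not from anything the review committee did; and department independently affects the outcome. The pooled gap is confounded — condition on department.
Standardising Committee K to the population department mix: 0.225·86/115 + 0.241·140/305 + 0.259·148/495 + 0.275·112/685 = 0.401.

0.40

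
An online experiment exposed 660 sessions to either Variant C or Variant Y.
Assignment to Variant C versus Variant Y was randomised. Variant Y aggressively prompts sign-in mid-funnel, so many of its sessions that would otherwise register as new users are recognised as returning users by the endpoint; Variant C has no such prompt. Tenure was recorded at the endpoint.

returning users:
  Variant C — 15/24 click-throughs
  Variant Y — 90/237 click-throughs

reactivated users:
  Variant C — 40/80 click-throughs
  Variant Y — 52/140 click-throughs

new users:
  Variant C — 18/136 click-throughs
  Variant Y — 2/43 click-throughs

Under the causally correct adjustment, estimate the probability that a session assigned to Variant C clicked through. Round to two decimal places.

The stratified and pooled comparisons disagree (Variant C wins within each user tenure; Variant Y wins overall), so the answer turns on the causal role of user tenure.
User tenure is downstream of the variant. One should not condition on a consequence of treatment, so the overall rates are the right comparison.
So P(outcome | do(Variant C)) is just the pooled rate for Variant C: 73/240 = 0.304.

0.30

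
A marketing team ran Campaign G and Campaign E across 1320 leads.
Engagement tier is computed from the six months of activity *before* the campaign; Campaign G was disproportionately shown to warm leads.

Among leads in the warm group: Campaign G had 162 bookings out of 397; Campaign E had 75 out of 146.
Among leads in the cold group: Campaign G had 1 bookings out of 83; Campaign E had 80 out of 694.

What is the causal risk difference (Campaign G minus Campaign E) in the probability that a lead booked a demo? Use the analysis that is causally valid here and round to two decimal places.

The imbalance in engagement tier arose from how leads were allocated, not from anything the campaign did; and engagement tier independently affects the outcome. The pooled gap is confounded — condition on engagement tier.
Adjusting over the population distribution of engagement tier: 0.411·(0.408−0.514) + 0.589·(0.012−0.115) = -0.104.

-0.10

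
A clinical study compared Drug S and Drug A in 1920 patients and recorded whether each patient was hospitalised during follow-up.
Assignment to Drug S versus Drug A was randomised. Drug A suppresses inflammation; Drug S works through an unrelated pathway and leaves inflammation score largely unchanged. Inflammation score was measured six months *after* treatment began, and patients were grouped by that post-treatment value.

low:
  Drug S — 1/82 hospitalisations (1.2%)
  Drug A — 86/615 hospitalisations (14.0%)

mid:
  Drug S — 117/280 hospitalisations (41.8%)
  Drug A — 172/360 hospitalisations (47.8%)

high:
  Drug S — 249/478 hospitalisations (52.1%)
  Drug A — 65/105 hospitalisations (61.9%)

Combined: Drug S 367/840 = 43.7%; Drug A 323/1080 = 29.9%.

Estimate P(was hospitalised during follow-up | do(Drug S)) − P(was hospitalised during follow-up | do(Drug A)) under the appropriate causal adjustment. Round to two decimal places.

+0.14

Within every inflammation score level Drug S has the lower rate, yet pooled Drug A does — Simpson's reversal.
Inflammation score here is a post-treatment variable shaped by the drug; conditioning on it would introduce bias rather than remove it. The overall comparison is the causal one.
The causal difference is the pooled difference: 0.437 − 0.299 = +0.138.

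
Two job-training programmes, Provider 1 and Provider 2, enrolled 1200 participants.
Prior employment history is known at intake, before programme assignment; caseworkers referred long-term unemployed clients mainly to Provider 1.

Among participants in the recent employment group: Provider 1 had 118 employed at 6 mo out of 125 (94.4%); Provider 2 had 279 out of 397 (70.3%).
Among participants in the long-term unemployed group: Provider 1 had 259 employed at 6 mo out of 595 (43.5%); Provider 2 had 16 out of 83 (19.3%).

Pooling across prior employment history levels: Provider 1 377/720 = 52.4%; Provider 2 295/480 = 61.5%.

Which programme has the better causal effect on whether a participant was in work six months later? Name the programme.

Within every prior employment history level Provider 1 has the higher rate, yet pooled Provider 2 does — Simpson's reversal.
Since prior employment history is a pre-existing factor (not a product of the programme) and it affects the outcome on its own, it is a confounder. The stratified rates, not the pooled rate, identify the causal effect.
Within each level — recent employment: 94.4% vs 70.3%; long-term unemployed: 43.5% vs 19.3% — Provider 1 is higher every time.

Provider 1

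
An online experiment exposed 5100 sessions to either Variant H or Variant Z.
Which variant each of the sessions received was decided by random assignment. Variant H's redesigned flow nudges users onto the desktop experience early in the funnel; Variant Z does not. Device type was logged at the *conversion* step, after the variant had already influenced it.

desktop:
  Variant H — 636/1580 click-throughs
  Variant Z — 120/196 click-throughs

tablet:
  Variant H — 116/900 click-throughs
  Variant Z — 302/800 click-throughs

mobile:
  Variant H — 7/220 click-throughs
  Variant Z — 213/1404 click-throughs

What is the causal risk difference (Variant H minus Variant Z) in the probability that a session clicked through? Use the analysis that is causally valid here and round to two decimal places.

+0.02

Variant Z is higher inside every device type stratum but Variant H is higher in aggregate. Whether to stratify depends on how device type relates to the variant.
Device type is recorded after the variant and is itself shifted by it — it sits on the causal path from variant to outcome. Conditioning on a mediator would strip out part of the effect we want; the pooled comparison gives the total causal effect.
The causal difference is the pooled difference: 0.281 − 0.265 = +0.017.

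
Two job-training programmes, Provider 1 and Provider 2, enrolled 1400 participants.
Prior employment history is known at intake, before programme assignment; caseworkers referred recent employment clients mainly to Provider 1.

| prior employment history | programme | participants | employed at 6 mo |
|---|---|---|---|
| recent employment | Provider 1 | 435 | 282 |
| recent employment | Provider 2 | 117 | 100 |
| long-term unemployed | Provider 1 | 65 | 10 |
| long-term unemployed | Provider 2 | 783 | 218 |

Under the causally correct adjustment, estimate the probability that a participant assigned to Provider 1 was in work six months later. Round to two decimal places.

0.35

Prior employment history differs across programmes for reasons unrelated to any effect of the programme itself, and it separately predicts the outcome — a classic confounder. We must compare within prior employment history levels.
Standardising Provider 1 to the population prior employment history mix: 0.394·282/435 + 0.606·10/65 = 0.349.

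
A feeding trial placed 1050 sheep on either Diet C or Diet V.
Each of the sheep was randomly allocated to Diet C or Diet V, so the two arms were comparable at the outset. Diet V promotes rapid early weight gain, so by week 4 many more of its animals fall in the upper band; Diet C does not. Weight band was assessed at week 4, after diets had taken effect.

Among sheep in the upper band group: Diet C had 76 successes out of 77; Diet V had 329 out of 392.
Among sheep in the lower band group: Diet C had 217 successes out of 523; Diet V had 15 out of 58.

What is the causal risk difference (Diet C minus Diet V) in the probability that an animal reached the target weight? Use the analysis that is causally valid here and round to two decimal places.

Within every week-4 weight band level Diet C has the higher rate, yet pooled Diet V does — Simpson's reversal.
Week-4 weight band lies on the pathway diet → week-4 weight band → outcome, so adjusting for it blocks the indirect effect. For the total causal effect of diet, use the unadjusted pooled rates.
The causal difference is the pooled difference: 0.488 − 0.764 = -0.276.

-0.28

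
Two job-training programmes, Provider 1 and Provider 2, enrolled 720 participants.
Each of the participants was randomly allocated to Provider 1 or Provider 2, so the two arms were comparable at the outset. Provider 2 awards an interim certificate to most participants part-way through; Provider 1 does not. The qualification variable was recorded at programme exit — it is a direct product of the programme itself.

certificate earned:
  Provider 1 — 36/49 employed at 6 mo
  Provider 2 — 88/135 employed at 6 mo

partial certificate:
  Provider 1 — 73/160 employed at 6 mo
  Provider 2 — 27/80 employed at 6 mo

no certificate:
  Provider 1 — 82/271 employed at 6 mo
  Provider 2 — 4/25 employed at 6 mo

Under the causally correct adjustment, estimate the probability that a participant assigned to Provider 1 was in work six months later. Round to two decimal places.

The stratified and pooled comparisons disagree (Provider 1 wins within each qualification attained during the programme; Provider 2 wins overall), so the answer turns on the causal role of qualification attained during the programme.
Qualification attained during the programme is downstream of the programme. One should not condition on a consequence of treatment, so the overall rates are the right comparison.
So P(outcome | do(Provider 1)) is just the pooled rate for Provider 1: 191/480 = 0.398.

0.40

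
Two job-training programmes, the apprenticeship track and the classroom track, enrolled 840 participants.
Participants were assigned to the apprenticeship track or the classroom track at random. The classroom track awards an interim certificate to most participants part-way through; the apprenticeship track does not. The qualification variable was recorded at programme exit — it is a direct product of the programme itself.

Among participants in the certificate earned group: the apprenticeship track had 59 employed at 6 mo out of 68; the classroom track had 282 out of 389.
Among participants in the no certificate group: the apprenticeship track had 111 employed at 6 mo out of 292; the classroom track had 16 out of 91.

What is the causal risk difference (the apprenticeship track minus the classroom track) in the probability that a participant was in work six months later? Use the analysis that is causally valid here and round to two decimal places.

Because the programme influences qualification attained during the programme, qualification attained during the programme is a post-treatment mediator, not a confounder. Stratifying on it would bias the estimate; the causal effect is the crude pooled difference.
The causal difference is the pooled difference: 0.472 − 0.621 = -0.149.

-0.15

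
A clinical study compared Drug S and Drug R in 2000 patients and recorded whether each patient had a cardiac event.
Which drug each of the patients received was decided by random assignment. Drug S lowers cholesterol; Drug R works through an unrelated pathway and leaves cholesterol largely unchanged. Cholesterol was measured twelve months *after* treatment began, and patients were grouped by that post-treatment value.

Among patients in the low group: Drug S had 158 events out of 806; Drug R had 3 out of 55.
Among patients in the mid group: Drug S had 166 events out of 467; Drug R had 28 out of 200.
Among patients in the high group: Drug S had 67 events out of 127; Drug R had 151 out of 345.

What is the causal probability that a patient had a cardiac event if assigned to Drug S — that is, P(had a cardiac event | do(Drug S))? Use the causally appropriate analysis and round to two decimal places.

Cholesterol lies on the pathway drug → cholesterol → outcome, so adjusting for it blocks the indirect effect. For the total causal effect of drug, use the unadjusted pooled rates.
So P(outcome | do(Drug S)) is just the pooled rate for Drug S: 391/1400 = 0.279.

0.28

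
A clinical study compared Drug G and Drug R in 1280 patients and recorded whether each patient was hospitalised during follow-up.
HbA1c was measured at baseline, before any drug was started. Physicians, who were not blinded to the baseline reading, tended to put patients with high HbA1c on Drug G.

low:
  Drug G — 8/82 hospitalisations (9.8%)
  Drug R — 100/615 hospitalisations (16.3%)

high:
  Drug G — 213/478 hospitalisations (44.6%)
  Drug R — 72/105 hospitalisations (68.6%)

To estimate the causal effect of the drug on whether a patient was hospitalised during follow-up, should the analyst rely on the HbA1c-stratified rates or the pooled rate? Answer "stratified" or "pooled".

stratified

Here HbA1c is a common cause — it drives both which drug a case falls under and the outcome. The crude comparison mixes populations; the stratum-specific rates are the causally relevant ones.
Within each level — low: 9.8% vs 16.3%; high: 44.6% vs 68.6% — Drug G is lower every time.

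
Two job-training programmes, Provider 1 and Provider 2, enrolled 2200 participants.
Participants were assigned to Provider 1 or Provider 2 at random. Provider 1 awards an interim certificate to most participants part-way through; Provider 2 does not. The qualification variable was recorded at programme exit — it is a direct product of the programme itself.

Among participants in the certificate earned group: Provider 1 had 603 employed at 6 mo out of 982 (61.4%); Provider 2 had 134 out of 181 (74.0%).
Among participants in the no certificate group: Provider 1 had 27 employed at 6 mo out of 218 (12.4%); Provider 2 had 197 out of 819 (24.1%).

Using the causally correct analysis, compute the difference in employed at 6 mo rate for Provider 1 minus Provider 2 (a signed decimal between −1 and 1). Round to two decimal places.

Within every qualification attained during the programme level Provider 2 has the higher rate, yet pooled Provider 1 does — Simpson's reversal.
Stratifying would compare programmes among participants the programmes themselves sorted into qualification attained during the programme groups — a form of selection on an intermediate. The unconditioned pooled rates give the total causal effect.
The causal difference is the pooled difference: 0.525 − 0.331 = +0.194.

+0.19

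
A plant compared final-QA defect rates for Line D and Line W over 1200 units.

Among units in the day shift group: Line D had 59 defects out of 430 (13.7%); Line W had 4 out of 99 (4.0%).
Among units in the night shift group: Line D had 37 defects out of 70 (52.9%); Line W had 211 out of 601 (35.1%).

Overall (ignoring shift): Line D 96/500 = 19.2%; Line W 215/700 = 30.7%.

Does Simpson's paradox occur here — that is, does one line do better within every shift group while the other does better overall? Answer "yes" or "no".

yes

Within each shift level (day shift 13.7% vs 4.0%; night shift 52.9% vs 35.1%), Line W has the lower rate every time. Pooled: 19.2% vs 30.7% — Line D has the lower rate overall. The two comparisons disagree.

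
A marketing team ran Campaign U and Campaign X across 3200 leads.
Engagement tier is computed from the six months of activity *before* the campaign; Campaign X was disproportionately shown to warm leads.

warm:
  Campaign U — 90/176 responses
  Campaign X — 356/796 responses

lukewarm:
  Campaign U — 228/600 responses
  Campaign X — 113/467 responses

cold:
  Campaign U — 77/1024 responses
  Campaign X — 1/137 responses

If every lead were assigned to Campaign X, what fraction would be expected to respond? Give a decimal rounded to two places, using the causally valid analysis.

Campaign U is higher inside every engagement tier stratum but Campaign X is higher in aggregate. Whether to stratify depends on how engagement tier relates to the campaign.
Engagement tier differs across campaigns for reasons unrelated to any effect of the campaign itself, and it separately predicts the outcome — a classic confounder. We must compare within engagement tier levels.
Standardising Campaign X to the population engagement tier mix: 0.304·356/796 + 0.333·113/467 + 0.363·1/137 = 0.219.

0.22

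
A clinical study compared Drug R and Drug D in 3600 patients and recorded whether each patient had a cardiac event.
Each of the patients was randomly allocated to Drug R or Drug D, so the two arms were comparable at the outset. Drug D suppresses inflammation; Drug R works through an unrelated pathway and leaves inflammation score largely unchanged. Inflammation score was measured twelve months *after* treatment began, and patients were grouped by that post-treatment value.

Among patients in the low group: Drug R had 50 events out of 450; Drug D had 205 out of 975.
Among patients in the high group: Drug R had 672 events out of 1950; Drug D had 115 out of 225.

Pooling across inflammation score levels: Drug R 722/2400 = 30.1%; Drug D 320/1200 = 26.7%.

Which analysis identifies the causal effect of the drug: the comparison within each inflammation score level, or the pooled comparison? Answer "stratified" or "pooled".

Inflammation score is downstream of the drug. One should not condition on a consequence of treatment, so the overall rates are the right comparison.
Pooled: Drug R 30.1% vs Drug D 26.7%; Drug D is lower overall.

pooled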